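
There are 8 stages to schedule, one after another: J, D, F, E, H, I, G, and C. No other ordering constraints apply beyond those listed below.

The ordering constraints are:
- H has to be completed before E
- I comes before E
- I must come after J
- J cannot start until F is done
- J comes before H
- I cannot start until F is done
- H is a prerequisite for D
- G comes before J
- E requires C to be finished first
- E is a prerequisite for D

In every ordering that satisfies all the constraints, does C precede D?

Chaining the stated constraints: C → E → D.
So C must precede D in any valid ordering.

Yes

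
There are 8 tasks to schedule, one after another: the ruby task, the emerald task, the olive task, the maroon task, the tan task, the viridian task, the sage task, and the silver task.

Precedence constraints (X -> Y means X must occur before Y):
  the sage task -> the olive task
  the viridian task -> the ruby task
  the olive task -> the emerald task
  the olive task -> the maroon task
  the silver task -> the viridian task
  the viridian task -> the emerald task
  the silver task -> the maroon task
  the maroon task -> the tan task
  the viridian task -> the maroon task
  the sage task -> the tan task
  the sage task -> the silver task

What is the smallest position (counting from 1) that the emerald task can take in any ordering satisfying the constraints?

Every task that must precede the emerald task has to come before it. Tracing all chains that end at the emerald task, those tasks are: the olive task, the viridian task, the sage task, the silver task — 4 in total.
So at minimum 4 tasks come before the emerald task, putting the emerald task no earlier than position 5. That position is achievable by scheduling exactly those predecessors first.

5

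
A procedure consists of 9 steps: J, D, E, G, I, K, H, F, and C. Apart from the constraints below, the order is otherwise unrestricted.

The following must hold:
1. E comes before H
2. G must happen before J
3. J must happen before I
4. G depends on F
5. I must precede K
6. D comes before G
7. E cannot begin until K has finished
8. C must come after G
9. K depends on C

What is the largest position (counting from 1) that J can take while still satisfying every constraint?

Following every chain forward from J, the steps that must come later are E, I, K, H — 4 of them.
So at least 4 steps follow J, putting J no later than position 5. That position is achievable by scheduling everything else first.

5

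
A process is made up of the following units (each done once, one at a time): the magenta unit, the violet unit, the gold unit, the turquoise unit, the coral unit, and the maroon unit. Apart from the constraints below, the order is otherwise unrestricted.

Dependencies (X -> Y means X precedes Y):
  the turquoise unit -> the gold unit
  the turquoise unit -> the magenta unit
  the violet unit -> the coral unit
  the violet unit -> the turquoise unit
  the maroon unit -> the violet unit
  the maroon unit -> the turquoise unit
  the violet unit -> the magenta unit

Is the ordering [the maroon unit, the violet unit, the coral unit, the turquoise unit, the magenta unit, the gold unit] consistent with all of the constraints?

Yes

Every stated constraint is respected: the violet unit sits at position 2, ahead of the magenta unit at position 5, and each of the other listed pairs likewise has the predecessor earlier in the sequence.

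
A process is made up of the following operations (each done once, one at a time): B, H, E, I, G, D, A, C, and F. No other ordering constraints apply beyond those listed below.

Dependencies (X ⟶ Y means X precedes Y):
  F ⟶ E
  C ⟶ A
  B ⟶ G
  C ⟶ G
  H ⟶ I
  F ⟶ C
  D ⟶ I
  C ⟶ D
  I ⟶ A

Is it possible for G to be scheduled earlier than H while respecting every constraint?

Yes

No chain of constraints runs from H to G, so H is not required to come first.
So a valid ordering placing G earlier than H exists.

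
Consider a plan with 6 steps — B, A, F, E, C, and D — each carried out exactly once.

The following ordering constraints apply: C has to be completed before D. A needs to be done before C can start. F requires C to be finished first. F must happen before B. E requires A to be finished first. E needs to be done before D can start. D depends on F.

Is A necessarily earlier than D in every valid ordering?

Tracing the constraints gives a chain: A → E → D.
Hence A necessarily comes before D.

Yes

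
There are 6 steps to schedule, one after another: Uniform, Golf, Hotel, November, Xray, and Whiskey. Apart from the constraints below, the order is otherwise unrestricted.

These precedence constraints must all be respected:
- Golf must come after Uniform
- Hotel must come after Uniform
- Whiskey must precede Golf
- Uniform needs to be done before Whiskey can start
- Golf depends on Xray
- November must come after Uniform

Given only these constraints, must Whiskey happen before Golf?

Yes

There is a constraint chain Whiskey → Golf.
Hence Whiskey necessarily comes before Golf.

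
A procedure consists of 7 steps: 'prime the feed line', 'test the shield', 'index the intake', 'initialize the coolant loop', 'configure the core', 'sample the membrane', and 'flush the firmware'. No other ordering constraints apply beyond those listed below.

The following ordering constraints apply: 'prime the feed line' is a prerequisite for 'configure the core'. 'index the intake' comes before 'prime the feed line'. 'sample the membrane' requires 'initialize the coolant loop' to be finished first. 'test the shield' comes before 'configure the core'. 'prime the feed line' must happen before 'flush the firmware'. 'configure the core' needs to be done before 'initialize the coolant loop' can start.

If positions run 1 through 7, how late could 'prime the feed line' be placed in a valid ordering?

Following every chain forward from 'prime the feed line', the steps that must come later are 'initialize the coolant loop', 'configure the core', 'sample the membrane', 'flush the firmware' — 4 of them.
So at least 4 steps follow 'prime the feed line', putting 'prime the feed line' no later than position 3. That position is achievable by scheduling everything else first.

3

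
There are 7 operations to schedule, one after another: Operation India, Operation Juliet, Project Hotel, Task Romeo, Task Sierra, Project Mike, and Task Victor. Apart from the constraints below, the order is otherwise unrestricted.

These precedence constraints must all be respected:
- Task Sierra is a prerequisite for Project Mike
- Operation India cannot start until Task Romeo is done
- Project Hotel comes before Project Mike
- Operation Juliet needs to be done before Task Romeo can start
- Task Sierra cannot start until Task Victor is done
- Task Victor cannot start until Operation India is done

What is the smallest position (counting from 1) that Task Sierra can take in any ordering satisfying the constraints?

The operations that are forced before Task Sierra, directly or transitively, are Operation India, Operation Juliet, Task Romeo, Task Victor. That's 4 operations.
So at minimum 4 operations come before Task Sierra, putting Task Sierra no earlier than position 5. That position is achievable by scheduling exactly those predecessors first.

5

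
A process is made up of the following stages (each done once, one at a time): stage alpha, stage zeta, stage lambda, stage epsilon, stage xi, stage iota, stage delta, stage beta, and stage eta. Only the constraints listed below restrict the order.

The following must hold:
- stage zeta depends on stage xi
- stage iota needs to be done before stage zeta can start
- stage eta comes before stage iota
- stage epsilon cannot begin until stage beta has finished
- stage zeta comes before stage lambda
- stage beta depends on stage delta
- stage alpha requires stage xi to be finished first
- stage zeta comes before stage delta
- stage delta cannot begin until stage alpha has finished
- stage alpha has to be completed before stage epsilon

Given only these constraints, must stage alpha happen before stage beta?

Tracing the constraints gives a chain: stage alpha → stage delta → stage beta.
That forces stage alpha before stage beta in every valid schedule.

Yes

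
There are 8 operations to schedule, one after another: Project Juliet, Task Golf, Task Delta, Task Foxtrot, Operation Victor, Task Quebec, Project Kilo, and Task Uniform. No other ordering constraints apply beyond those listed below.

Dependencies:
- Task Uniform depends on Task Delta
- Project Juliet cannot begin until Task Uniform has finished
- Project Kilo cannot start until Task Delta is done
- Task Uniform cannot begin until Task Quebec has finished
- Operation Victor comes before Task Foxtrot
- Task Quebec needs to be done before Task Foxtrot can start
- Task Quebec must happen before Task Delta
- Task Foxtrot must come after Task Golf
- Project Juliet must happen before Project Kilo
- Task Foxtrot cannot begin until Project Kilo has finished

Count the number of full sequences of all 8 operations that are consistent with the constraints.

3 operations have no prerequisites (Task Golf, Operation Victor, Task Quebec), so any of them could come first.
Counting all ways to extend the partial order to a total order gives 42.

42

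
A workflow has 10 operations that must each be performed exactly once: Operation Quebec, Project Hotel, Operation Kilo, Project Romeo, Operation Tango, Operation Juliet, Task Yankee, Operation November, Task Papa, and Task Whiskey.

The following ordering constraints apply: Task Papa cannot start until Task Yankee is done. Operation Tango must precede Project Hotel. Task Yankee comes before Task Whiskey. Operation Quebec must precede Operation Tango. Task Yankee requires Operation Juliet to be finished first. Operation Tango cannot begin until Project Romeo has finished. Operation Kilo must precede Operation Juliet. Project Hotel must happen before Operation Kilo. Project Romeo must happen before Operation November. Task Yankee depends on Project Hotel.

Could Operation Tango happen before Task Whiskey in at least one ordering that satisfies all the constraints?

Operation Tango is actually forced before Task Whiskey by the constraints, so certainly some valid ordering has Operation Tango first.

Yes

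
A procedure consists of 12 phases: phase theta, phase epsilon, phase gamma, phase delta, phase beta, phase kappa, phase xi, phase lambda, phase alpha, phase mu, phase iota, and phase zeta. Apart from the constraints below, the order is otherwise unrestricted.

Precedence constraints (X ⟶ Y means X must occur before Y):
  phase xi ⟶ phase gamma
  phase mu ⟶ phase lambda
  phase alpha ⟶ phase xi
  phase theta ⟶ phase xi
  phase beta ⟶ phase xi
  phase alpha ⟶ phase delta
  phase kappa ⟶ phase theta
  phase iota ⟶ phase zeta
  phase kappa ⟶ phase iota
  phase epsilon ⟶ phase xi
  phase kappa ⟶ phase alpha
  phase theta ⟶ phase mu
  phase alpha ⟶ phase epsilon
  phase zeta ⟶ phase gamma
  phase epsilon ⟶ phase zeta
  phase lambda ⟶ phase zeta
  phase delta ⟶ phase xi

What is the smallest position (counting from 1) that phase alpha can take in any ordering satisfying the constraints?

The only phase forced before phase alpha (directly or transitively) is phase kappa.
With 1 mandatory predecessor, the earliest phase alpha can sit is position 1+1 = 2, and placing just that one first achieves it.

2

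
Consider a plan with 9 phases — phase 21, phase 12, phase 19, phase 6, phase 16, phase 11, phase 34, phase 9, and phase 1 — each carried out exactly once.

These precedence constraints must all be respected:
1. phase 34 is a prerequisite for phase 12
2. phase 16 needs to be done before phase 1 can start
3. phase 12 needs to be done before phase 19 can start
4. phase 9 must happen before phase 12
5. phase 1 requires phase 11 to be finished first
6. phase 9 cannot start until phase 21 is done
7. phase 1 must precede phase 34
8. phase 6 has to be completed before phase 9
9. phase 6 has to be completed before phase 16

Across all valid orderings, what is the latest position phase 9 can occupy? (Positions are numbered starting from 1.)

7

Following every chain forward from phase 9, the phases that must come later are phase 12, phase 19 — 2 of them.
With 2 mandatory successors out of 9 phases total, the latest slot for phase 9 is 9−2 = 7, and it's reachable by doing all non-successors before phase 9.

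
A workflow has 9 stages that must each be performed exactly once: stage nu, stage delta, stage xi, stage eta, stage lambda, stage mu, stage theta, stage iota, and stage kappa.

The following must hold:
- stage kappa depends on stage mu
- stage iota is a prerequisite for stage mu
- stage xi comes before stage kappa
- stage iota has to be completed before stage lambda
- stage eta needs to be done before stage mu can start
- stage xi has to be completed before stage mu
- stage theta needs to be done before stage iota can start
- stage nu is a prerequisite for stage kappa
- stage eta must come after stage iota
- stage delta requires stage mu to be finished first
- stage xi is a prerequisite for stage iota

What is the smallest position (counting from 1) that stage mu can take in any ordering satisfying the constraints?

5

The stages that are forced before stage mu, directly or transitively, are stage xi, stage eta, stage theta, stage iota. That's 4 stages.
So at minimum 4 stages come before stage mu, putting stage mu no earlier than position 5. That position is achievable by scheduling exactly those predecessors first.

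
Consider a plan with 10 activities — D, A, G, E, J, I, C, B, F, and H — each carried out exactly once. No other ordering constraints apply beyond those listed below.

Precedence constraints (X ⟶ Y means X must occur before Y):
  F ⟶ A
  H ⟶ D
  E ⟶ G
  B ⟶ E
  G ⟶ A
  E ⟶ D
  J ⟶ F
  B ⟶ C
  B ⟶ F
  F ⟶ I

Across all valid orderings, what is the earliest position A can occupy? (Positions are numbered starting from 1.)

Working backwards through the constraints from A, its full set of required predecessors is G, E, J, B, F — 5 of them.
So at minimum 5 activities come before A, putting A no earlier than position 6. That position is achievable by scheduling exactly those predecessors first.

6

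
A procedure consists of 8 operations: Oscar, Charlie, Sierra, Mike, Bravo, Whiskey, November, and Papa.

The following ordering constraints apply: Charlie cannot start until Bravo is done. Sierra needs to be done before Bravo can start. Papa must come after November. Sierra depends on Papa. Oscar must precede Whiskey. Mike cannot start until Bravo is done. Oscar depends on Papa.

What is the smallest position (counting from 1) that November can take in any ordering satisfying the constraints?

No constraint forces any other operation before November, so it can be placed first.

1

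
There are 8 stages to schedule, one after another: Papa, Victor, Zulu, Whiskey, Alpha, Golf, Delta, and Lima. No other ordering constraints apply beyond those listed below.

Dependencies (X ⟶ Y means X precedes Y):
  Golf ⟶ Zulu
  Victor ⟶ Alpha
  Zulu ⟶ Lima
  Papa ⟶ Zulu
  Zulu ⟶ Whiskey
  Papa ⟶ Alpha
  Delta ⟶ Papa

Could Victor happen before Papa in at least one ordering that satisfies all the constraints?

Yes

The constraints leave Victor and Papa unordered relative to each other; nothing requires Papa earlier.
That means at least one valid schedule has Victor before Papa.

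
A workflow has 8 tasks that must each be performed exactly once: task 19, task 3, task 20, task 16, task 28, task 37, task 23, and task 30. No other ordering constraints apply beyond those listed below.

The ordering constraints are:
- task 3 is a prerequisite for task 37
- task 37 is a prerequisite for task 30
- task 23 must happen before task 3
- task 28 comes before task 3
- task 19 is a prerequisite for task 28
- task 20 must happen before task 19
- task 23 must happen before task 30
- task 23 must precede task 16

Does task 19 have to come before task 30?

Tracing the constraints gives a chain: task 19 → task 28 → task 3 → task 37 → task 30.
That forces task 19 before task 30 in every valid schedule.

Yes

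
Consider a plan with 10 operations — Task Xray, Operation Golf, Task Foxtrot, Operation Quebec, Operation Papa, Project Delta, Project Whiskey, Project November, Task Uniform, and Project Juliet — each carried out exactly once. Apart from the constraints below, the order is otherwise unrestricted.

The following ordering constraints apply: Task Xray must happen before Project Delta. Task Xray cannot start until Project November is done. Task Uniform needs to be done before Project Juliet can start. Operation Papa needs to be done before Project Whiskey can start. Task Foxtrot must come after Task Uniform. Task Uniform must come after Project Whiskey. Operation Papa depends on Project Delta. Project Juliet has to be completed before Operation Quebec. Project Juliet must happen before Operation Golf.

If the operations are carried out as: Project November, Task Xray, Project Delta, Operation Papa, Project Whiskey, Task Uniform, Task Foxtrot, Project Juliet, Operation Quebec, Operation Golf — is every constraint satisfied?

Yes

Going through the constraints one by one, each required predecessor appears earlier in the sequence than its dependent — e.g. Project Juliet (position 8) is before Operation Golf (position 10), as required.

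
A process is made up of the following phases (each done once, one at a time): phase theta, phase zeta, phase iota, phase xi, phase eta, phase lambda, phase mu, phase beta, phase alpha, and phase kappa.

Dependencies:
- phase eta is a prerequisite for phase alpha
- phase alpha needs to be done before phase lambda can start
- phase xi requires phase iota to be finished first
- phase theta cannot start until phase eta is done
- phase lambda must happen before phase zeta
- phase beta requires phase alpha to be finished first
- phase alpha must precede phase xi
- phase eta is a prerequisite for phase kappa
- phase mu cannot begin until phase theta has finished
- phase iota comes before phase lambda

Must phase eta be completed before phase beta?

There is a constraint chain phase eta → phase alpha → phase beta.
So phase eta must precede phase beta in any valid ordering.

Yes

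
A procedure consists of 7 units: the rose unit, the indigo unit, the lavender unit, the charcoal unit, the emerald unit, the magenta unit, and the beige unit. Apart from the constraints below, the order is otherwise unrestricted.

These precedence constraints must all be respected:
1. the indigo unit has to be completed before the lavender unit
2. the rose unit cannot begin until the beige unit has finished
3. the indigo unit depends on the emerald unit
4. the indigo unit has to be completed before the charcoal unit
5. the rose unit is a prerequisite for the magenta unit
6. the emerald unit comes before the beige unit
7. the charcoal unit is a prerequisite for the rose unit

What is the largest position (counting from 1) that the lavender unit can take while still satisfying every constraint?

The lavender unit has no required successors, so nothing stops it from going last (position 7).

7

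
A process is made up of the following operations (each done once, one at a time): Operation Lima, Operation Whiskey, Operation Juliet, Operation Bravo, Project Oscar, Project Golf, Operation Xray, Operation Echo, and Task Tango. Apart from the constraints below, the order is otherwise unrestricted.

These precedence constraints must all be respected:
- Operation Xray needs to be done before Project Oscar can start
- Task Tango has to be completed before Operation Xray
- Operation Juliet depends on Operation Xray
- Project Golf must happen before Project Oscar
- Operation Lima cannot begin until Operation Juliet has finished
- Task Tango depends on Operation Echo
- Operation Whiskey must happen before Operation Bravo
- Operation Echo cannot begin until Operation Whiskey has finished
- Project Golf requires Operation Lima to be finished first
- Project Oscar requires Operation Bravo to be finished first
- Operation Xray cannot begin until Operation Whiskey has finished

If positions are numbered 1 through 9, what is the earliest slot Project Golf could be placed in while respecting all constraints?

7

Every operation that must precede Project Golf has to come before it. Tracing all chains that end at Project Golf, those operations are: Operation Lima, Operation Whiskey, Operation Juliet, Operation Xray, Operation Echo, Task Tango — 6 in total.
So at minimum 6 operations come before Project Golf, putting Project Golf no earlier than position 7. That position is achievable by scheduling exactly those predecessors first.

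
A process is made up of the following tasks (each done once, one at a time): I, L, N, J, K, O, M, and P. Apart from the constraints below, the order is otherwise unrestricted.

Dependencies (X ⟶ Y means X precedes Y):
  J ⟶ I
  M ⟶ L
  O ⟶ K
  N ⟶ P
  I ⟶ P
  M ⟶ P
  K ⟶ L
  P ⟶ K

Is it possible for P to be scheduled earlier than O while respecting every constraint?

Yes

The constraints leave P and O unordered relative to each other; nothing requires O earlier.
That means at least one valid schedule has P before O.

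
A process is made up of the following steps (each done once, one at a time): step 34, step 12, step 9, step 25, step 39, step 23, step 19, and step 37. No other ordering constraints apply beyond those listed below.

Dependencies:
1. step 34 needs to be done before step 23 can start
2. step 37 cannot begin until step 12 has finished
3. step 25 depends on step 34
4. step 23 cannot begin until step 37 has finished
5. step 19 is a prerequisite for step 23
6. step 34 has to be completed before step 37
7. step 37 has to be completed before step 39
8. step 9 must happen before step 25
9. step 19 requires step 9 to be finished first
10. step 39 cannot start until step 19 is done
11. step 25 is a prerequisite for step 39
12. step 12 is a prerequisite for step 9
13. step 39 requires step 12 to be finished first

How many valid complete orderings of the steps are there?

57

The steps with no prerequisites are step 34, step 12; any of them can be placed first.
Systematically extending each partial ordering one step at a time and counting, there are 57 complete orderings.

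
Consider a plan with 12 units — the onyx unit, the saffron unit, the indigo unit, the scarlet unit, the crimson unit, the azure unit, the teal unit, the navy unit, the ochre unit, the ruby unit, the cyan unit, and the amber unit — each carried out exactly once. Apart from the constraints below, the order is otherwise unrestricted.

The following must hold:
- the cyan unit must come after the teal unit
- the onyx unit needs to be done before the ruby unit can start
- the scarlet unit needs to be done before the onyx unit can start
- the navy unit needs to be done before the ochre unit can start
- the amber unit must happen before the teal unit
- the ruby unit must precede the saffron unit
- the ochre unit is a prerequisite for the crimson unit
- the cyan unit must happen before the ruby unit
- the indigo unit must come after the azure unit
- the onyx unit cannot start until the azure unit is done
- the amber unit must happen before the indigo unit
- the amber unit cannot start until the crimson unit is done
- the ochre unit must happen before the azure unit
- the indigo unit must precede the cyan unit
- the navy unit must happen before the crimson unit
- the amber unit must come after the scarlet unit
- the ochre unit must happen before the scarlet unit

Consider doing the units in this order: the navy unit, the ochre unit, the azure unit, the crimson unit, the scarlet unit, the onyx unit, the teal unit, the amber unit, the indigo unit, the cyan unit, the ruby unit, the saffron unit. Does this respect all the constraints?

Here the amber unit comes after the teal unit.
Since the amber unit is required before the teal unit, the ordering is invalid.

No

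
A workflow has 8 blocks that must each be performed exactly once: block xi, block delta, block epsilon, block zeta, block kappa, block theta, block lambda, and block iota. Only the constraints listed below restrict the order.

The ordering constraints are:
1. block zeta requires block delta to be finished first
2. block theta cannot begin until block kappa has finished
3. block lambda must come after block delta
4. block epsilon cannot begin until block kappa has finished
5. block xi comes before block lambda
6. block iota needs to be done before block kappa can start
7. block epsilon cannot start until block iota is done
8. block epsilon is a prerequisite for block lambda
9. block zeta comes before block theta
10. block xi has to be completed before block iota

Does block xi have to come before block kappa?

Tracing the constraints gives a chain: block xi → block iota → block kappa.
So block xi must precede block kappa in any valid ordering.

Yes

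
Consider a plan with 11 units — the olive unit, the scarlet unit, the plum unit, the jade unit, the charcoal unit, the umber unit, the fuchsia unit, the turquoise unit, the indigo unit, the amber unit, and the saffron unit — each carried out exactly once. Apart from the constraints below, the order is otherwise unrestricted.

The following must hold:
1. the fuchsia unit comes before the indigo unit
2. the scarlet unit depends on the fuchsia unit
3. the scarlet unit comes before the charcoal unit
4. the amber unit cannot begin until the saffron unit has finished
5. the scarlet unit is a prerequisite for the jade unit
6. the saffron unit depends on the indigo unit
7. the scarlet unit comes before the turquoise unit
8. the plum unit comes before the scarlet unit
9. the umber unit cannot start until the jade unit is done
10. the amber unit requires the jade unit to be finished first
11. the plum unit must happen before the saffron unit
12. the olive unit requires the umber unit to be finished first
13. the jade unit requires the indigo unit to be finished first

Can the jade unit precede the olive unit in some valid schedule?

Every valid ordering already has the jade unit before the olive unit (the constraints require it), so in particular at least one does.

Yes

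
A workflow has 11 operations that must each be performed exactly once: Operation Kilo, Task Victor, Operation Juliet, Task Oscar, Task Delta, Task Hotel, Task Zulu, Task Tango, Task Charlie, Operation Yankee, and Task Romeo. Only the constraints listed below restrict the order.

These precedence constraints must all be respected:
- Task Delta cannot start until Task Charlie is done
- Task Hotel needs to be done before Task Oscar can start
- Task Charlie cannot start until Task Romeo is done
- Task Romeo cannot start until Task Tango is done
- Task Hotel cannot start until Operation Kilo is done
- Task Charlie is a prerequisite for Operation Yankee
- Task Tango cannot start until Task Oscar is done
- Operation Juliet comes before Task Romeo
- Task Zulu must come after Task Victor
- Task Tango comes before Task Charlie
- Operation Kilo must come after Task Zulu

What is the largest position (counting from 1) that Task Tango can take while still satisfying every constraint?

Following every chain forward from Task Tango, the operations that must come later are Task Delta, Task Charlie, Operation Yankee, Task Romeo — 4 of them.
With 4 mandatory successors out of 11 operations total, the latest slot for Task Tango is 11−4 = 7, and it's reachable by doing all non-successors before Task Tango.

7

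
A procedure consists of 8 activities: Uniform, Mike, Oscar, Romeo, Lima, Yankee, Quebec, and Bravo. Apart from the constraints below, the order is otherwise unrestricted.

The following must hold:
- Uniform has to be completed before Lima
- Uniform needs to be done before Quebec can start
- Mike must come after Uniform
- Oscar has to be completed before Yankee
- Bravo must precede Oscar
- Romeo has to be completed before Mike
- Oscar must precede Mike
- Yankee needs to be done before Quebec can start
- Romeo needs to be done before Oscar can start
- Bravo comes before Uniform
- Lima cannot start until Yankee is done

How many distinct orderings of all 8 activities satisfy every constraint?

2 activities have no prerequisites (Romeo, Bravo), so any of them could come first.
Counting all ways to extend the partial order to a total order gives 52.

52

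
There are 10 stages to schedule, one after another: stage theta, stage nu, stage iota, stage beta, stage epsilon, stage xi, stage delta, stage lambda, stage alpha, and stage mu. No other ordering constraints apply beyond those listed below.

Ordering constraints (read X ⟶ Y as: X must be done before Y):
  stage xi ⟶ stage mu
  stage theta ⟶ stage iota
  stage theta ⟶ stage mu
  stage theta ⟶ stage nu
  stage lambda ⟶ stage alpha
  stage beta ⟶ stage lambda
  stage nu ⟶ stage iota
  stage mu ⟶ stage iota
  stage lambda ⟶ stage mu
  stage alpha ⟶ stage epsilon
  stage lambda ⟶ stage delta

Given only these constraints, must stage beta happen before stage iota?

Tracing the constraints gives a chain: stage beta → stage lambda → stage mu → stage iota.
That forces stage beta before stage iota in every valid schedule.

Yes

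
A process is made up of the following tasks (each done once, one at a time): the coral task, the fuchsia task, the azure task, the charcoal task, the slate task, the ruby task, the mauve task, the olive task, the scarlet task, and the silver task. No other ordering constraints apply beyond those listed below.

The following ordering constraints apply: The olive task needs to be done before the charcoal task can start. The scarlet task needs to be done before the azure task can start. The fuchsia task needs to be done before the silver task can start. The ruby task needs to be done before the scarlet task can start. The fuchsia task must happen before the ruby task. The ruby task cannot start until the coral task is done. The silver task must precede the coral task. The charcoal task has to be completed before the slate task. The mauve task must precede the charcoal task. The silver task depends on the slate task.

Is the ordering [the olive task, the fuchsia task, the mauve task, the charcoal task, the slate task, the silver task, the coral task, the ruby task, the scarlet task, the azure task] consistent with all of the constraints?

Yes

Every stated constraint is respected: the fuchsia task sits at position 2, ahead of the ruby task at position 8, and each of the other listed pairs likewise has the predecessor earlier in the sequence.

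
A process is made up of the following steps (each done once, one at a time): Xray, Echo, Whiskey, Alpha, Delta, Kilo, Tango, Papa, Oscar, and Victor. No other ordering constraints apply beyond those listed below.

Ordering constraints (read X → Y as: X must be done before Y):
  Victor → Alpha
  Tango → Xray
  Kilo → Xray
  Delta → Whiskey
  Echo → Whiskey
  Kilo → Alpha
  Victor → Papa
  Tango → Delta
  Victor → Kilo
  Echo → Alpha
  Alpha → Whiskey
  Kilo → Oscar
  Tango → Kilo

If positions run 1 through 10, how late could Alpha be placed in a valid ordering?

9

Following the constraints forward from Alpha, its only required successor is Whiskey.
With 1 mandatory successor out of 10 steps total, the latest slot for Alpha is 10−1 = 9, and it's reachable by doing all non-successors before Alpha.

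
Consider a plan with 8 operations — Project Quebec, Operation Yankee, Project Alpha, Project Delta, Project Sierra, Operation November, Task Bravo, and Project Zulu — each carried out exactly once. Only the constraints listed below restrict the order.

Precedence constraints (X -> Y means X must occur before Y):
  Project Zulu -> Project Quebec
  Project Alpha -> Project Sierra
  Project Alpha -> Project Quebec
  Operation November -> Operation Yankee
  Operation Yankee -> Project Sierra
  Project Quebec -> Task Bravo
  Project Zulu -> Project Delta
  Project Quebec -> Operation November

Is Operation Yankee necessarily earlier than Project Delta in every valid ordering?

No

Operation Yankee and Project Delta are not related by any chain of constraints.
A valid ordering placing Project Delta before Operation Yankee exists, so the answer is no.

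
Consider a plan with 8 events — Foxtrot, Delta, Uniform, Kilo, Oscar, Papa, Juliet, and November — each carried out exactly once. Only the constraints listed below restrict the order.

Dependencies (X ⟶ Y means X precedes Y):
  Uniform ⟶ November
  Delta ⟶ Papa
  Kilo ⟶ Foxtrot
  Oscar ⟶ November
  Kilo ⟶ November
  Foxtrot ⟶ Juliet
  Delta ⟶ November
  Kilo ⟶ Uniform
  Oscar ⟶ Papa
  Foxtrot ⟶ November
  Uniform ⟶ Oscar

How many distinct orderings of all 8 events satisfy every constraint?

140

2 events have no prerequisites (Delta, Kilo), so any of them could come first.
Systematically extending each partial ordering one event at a time and counting, there are 140 complete orderings.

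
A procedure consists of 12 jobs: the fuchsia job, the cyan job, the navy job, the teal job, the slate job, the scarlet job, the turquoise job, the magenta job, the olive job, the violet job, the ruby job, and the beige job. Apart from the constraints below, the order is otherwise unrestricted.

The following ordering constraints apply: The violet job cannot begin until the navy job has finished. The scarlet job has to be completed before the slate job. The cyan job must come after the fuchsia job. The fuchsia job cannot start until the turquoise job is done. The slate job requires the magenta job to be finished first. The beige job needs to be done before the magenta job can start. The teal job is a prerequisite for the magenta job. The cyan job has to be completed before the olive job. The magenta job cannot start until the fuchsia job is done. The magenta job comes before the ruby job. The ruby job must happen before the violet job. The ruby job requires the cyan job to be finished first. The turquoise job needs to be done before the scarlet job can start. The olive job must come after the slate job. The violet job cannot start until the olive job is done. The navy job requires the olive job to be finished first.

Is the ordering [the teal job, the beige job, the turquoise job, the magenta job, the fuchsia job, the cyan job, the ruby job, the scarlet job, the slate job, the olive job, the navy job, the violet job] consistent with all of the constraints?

No

In the proposed order, the magenta job appears before the fuchsia job.
Since the fuchsia job is required before the magenta job, the ordering is invalid.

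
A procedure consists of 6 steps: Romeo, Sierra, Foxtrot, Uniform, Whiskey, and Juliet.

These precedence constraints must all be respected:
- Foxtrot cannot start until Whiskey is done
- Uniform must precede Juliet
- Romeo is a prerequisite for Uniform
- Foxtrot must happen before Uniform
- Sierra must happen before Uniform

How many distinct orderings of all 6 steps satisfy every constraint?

3 steps have no prerequisites (Romeo, Sierra, Whiskey), so any of them could come first.
Enumerating by repeatedly choosing an available step (one whose prerequisites are all placed) gives 12 distinct complete orderings.

12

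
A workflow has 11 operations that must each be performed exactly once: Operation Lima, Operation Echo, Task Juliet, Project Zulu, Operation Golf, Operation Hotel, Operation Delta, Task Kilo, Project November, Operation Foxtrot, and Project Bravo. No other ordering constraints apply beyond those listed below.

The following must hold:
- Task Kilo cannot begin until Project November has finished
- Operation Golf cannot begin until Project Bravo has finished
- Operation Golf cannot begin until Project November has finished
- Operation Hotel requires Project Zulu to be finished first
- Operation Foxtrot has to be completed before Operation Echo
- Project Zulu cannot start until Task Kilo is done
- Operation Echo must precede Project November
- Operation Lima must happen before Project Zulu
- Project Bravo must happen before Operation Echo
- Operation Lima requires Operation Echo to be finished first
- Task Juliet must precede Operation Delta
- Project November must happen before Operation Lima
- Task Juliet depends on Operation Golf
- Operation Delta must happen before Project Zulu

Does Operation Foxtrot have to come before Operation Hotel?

Chaining the stated constraints: Operation Foxtrot → Operation Echo → Operation Lima → Project Zulu → Operation Hotel.
That forces Operation Foxtrot before Operation Hotel in every valid schedule.

Yes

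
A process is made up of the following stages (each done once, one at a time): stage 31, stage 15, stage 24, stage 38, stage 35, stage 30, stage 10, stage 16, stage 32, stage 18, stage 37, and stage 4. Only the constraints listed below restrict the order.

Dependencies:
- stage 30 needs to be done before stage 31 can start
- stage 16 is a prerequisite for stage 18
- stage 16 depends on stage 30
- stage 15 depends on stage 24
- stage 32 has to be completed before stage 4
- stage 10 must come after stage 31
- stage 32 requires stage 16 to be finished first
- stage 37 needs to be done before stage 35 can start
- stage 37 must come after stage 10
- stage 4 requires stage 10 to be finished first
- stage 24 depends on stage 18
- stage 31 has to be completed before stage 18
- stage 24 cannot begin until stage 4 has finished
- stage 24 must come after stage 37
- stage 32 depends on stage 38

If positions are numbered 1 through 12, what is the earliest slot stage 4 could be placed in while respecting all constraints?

7

Every stage that must precede stage 4 has to come before it. Tracing all chains that end at stage 4, those stages are: stage 31, stage 38, stage 30, stage 10, stage 16, stage 32 — 6 in total.
So at minimum 6 stages come before stage 4, putting stage 4 no earlier than position 7. That position is achievable by scheduling exactly those predecessors first.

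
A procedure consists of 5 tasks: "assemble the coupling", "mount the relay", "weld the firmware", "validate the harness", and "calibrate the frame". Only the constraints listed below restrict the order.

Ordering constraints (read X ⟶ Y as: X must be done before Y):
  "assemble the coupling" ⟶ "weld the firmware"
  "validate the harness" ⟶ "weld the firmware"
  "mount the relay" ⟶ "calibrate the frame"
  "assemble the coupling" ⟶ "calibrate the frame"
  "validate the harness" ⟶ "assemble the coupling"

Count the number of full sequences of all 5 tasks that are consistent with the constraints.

2 tasks have no prerequisites ("mount the relay", "validate the harness"), so any of them could come first.
Enumerating by repeatedly choosing an available task (one whose prerequisites are all placed) gives 7 distinct complete orderings.

7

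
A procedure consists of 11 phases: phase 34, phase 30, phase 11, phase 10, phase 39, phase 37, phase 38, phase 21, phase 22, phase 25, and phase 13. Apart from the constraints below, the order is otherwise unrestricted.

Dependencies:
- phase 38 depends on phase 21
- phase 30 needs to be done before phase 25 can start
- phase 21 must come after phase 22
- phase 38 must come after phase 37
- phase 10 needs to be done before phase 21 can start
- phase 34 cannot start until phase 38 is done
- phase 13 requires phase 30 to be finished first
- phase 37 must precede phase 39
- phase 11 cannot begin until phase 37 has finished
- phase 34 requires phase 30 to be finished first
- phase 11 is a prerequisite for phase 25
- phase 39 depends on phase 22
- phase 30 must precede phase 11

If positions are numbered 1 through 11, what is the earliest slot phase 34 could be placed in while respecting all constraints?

The phases that are forced before phase 34, directly or transitively, are phase 30, phase 10, phase 37, phase 38, phase 21, phase 22. That's 6 phases.
So at minimum 6 phases come before phase 34, putting phase 34 no earlier than position 7. That position is achievable by scheduling exactly those predecessors first.

7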